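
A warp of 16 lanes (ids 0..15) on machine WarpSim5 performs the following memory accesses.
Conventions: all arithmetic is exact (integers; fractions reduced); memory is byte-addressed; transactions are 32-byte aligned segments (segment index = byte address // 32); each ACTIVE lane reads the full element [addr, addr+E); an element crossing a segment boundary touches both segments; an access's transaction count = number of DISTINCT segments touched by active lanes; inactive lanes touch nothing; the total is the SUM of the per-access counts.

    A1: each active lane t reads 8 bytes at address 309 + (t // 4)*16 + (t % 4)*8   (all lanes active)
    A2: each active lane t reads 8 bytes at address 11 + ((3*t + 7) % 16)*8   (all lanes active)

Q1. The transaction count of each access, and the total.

A1: 4 transactions
A2: 5 transactions

Answer: 4,5; total 9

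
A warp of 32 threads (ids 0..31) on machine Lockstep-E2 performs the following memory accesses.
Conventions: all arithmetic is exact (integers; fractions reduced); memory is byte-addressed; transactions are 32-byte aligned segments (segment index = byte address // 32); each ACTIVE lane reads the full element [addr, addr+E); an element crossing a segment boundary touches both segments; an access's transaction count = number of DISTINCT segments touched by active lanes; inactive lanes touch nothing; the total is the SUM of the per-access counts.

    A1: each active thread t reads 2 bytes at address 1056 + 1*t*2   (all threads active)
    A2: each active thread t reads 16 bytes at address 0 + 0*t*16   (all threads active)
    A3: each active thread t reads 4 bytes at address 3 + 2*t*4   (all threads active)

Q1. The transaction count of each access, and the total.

A1: 2 transactions
A2: 1 transaction
A3: 8 transactions

Answer: 2,1,8; total 11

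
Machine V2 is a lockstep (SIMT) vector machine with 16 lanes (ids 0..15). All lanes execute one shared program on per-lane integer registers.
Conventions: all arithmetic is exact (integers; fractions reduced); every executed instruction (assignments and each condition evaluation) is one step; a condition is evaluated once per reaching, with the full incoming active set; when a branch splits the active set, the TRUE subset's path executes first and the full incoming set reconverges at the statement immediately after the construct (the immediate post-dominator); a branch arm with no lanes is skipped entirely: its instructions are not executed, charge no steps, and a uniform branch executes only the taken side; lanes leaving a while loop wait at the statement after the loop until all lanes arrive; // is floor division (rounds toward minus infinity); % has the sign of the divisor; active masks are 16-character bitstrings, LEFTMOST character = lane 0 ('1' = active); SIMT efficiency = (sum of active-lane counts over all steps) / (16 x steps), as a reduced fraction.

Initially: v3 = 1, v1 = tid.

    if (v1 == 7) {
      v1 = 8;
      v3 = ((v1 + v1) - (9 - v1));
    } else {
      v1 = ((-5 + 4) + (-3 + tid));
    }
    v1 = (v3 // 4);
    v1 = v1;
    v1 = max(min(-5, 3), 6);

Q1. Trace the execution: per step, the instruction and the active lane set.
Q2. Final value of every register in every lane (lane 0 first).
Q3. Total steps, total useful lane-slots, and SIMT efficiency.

step 0: eval (v1 == 7)               1111111111111111
step 1: v1 <- 8                      0000000100000000
step 2: v3 <- ((v1 + v1) - (9 - v1)) 0000000100000000
step 3: v1 <- ((-5 + 4) + (-3 + tid)) 1111111011111111
step 4: v1 <- (v3 // 4)              1111111111111111
step 5: v1 <- v1                     1111111111111111
step 6: v1 <- max(min(-5, 3), 6)     1111111111111111

Answer: 7 steps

v3: 1,1,1,1,1,1,1,15,1,1,1,1,1,1,1,1
v1: 6,6,6,6,6,6,6,6,6,6,6,6,6,6,6,6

steps = 7; useful = 81; efficiency = 81/112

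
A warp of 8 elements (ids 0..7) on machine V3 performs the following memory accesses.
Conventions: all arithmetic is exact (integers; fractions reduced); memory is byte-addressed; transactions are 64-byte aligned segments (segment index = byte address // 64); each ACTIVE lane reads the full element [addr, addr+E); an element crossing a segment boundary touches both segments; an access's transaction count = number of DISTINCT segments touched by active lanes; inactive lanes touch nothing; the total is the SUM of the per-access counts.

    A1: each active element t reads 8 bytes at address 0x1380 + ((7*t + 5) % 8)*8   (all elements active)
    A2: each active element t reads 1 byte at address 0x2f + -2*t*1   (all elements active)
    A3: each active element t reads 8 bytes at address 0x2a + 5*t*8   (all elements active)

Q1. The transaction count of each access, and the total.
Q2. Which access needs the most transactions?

A1: 1 transaction
A2: 1 transaction
A3: 6 transactions

Answer: 1,1,6; total 8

Answer: A3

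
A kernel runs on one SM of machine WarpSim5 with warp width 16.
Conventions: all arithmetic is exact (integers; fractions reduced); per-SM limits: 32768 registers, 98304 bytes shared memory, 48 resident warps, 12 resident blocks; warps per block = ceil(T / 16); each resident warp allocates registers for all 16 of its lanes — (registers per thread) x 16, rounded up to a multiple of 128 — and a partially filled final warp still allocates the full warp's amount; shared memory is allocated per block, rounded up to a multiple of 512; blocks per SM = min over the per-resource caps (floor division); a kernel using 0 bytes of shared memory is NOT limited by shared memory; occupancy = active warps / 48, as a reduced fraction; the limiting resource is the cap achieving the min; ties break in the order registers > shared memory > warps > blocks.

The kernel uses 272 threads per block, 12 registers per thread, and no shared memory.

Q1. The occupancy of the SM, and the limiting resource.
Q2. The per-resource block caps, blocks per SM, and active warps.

Answer: occupancy 17/24, limited by warps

registers: 7 blocks
shared memory: no limit (kernel uses none)
warps: 2 blocks
blocks: 12 blocks

Answer: 2 blocks, 34 active warps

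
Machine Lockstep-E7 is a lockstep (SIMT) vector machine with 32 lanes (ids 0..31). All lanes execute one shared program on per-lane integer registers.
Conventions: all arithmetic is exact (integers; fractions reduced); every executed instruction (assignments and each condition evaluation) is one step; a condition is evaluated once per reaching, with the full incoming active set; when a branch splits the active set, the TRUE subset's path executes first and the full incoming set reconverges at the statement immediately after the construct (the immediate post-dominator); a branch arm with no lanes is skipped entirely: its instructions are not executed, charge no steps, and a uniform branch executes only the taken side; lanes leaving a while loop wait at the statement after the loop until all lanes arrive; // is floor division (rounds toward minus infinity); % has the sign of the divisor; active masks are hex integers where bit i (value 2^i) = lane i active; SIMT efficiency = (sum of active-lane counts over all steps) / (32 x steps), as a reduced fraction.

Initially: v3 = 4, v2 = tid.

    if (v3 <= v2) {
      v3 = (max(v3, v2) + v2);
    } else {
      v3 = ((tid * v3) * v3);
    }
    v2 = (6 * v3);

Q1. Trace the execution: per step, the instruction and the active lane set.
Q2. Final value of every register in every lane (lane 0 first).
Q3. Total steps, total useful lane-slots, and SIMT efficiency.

step 0: eval (v3 <= v2)              0xffffffff
step 1: v3 <- (max(v3, v2) + v2)     0xfffffff0
step 2: v3 <- ((tid * v3) * v3)      0x0000000f
step 3: v2 <- (6 * v3)               0xffffffff

Answer: 4 steps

v3: 0,16,32,48,8,10,12,14,16,18,20,22,24,26,28,30,32,34,36,38,40,42,44,46,48,50,52,54,56,58,60,62
v2: 0,96,192,288,48,60,72,84,96,108,120,132,144,156,168,180,192,204,216,228,240,252,264,276,288,300,312,324,336,348,360,372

steps = 4; useful = 96; efficiency = 96/128 = 3/4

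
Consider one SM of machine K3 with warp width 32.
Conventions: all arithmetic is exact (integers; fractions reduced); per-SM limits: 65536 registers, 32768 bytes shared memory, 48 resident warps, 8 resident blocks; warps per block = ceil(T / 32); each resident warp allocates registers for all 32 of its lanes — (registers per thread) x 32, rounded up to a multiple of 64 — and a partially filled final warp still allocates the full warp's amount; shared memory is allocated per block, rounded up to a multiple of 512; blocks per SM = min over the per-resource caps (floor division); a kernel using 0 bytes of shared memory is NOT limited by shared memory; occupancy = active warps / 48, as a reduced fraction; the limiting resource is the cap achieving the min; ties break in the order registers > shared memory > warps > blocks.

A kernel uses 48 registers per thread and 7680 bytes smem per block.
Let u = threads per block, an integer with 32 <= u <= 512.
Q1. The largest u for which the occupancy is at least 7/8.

Answer: u = 448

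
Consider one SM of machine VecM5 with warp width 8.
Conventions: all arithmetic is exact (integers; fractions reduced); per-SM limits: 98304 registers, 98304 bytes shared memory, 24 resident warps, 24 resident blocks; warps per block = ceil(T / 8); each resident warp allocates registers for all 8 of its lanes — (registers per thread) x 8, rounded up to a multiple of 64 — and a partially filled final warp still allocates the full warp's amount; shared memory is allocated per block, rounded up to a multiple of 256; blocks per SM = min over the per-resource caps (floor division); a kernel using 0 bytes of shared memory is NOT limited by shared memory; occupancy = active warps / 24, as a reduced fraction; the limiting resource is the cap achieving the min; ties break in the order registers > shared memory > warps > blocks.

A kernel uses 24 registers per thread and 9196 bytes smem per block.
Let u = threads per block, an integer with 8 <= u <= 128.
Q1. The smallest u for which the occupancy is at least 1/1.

Answer: u = 17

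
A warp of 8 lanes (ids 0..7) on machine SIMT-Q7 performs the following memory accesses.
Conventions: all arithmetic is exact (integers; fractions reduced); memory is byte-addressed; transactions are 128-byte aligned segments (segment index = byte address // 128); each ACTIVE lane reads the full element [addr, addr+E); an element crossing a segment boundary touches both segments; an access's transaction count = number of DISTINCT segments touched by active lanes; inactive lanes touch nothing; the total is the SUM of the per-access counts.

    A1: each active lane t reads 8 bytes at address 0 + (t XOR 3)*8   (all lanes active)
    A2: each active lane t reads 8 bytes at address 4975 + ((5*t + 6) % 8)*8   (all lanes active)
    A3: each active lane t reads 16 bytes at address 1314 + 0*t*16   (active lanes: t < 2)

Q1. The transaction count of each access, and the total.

A1: 1 transaction
A2: 2 transactions
A3: 1 transaction

Answer: 1,2,1; total 4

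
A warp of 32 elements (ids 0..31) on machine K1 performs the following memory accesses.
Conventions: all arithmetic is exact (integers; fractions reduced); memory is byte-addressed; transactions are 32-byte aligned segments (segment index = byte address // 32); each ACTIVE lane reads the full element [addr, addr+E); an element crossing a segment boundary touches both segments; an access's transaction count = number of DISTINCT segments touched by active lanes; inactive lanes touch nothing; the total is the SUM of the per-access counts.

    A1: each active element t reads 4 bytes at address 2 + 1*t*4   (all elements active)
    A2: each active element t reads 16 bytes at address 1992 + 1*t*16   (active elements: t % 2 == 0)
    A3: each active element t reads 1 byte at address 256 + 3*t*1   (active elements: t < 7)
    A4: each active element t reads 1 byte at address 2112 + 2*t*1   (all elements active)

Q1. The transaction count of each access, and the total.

A1: 5 transactions
A2: 16 transactions
A3: 1 transaction
A4: 2 transactions

Answer: 5,16,1,2; total 24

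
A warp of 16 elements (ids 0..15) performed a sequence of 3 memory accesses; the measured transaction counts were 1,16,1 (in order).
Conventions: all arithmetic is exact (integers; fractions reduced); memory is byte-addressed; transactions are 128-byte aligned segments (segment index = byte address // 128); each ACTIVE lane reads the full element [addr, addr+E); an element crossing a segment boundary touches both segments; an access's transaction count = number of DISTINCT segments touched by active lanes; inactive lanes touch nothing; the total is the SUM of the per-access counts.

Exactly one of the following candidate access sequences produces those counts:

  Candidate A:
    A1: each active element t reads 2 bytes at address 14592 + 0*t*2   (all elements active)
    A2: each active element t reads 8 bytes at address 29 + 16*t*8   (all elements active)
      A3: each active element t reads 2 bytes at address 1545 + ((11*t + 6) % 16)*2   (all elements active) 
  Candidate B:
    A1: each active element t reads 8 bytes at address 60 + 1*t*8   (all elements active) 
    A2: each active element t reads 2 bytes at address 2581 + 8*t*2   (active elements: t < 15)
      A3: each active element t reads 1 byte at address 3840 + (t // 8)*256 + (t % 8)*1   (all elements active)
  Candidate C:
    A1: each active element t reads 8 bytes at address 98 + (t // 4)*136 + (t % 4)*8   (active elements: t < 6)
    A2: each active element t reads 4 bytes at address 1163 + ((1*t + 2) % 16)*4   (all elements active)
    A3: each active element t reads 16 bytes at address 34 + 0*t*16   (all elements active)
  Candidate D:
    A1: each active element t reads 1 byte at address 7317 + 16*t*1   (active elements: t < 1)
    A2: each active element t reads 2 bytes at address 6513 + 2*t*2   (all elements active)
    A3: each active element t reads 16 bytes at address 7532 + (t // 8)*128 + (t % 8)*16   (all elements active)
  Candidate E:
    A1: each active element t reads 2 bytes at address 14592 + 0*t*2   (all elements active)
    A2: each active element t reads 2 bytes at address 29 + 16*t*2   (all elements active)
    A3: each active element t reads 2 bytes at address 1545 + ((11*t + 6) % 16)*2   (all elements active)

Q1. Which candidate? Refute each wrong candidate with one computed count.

B: A1 gives 2 transactions, not 1
C: A1 gives 2 transactions, not 1
D: A2 gives 2 transactions, not 16
E: A2 gives 4 transactions, not 16
A: all counts match (1,16,1)

Answer: A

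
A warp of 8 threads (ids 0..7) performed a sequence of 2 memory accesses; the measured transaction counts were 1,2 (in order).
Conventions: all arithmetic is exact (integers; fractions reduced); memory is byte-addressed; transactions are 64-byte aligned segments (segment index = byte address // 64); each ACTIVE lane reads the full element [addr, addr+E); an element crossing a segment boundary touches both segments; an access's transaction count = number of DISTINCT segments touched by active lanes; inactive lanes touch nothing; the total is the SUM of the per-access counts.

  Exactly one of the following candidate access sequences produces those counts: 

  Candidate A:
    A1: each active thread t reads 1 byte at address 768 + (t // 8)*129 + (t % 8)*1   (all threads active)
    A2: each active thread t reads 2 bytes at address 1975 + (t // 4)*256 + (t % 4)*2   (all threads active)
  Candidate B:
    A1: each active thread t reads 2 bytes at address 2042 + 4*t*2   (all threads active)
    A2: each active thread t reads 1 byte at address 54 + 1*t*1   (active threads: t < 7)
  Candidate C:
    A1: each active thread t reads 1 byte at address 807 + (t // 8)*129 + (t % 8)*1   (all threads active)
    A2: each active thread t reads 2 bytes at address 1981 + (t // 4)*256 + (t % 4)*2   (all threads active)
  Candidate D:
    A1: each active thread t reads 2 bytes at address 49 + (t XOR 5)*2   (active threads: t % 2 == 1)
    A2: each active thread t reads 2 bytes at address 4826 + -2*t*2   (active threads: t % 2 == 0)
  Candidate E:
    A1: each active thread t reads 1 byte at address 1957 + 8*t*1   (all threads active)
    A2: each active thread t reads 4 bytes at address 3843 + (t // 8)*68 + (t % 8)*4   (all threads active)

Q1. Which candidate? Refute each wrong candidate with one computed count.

B: A1 gives 2 transactions, not 1
C: A2 gives 4 transactions, not 2
D: A2 gives 1 transaction, not 2
E: A1 gives 2 transactions, not 1
A: all counts match (1,2)

Answer: A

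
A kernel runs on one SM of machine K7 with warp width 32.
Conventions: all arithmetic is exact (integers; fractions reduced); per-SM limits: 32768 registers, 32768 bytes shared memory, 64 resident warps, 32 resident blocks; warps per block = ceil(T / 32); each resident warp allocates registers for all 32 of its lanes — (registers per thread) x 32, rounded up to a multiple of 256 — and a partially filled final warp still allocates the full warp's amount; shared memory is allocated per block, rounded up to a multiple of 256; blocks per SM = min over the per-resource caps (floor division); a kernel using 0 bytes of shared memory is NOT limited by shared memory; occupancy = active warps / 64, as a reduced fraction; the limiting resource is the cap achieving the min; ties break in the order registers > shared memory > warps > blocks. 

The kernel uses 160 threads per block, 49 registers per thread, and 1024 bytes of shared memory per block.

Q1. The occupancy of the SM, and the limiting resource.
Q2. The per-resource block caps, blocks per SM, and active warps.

Answer: occupancy 15/64, limited by registers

registers: 3 blocks
shared memory: 32 blocks
warps: 12 blocks
blocks: 32 blocks

Answer: 3 blocks, 15 active warps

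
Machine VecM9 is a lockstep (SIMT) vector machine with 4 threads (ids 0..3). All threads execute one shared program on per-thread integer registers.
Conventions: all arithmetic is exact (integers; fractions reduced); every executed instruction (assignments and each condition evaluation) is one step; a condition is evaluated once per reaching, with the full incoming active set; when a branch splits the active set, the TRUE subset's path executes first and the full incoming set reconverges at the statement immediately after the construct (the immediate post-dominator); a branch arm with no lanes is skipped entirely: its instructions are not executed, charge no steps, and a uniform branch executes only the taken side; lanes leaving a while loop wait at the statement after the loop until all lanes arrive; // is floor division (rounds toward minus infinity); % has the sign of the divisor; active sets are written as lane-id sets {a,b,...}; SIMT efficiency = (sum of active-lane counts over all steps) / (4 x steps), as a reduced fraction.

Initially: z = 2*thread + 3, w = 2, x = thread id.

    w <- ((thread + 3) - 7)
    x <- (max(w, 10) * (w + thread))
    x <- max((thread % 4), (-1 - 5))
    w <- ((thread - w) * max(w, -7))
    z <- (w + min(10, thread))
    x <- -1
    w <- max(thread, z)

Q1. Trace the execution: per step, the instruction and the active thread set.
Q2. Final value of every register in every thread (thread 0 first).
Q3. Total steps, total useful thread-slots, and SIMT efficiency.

step 0: w <- ((thread + 3) - 7)      {0,1,2,3}
step 1: x <- (max(w, 10) * (w + thread)) {0,1,2,3}
step 2: x <- max((thread % 4), (-1 - 5)) {0,1,2,3}
step 3: w <- ((thread - w) * max(w, -7)) {0,1,2,3}
step 4: z <- (w + min(10, thread))   {0,1,2,3}
step 5: x <- -1                      {0,1,2,3}
step 6: w <- max(thread, z)          {0,1,2,3}

Answer: 7 steps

z: -16,-11,-6,-1
w: 0,1,2,3
x: -1,-1,-1,-1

steps = 7; useful = 28; efficiency = 28/28 = 1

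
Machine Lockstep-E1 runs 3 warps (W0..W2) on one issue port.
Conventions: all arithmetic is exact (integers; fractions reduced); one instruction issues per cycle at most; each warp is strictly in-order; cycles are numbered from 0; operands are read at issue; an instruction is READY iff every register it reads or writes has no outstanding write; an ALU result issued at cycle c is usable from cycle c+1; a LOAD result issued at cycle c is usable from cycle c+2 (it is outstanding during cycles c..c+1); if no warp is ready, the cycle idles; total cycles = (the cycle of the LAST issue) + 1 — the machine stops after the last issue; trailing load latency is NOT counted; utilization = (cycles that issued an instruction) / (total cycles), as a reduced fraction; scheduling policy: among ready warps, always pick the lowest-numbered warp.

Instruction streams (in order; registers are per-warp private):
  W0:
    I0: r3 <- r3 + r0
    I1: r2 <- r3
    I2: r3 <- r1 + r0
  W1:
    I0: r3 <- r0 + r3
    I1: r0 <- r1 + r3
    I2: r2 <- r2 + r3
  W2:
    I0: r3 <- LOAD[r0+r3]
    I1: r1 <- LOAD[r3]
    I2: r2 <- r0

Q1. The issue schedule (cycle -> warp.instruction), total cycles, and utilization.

cycle 0: W0.I0
cycle 1: W0.I1
cycle 2: W0.I2
cycle 3: W1.I0
cycle 4: W1.I1
cycle 5: W1.I2
cycle 6: W2.I0
cycle 7: idle
cycle 8: W2.I1
cycle 9: W2.I2

Answer: 10 cycles, utilization 9/10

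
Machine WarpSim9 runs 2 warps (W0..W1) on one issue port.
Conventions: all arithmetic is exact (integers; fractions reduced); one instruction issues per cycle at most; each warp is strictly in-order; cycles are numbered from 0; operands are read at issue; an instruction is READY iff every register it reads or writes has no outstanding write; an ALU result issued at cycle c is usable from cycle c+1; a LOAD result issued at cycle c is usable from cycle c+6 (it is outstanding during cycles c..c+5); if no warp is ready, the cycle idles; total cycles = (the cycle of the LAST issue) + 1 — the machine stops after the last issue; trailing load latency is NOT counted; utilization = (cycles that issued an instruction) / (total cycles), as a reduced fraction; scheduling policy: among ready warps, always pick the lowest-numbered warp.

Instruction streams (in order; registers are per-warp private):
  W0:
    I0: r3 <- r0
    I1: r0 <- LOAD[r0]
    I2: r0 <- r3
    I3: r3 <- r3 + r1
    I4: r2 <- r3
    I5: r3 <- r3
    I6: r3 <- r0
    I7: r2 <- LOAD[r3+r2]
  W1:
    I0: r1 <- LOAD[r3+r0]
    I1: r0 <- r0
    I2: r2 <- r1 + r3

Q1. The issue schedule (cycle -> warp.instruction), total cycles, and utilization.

cycle 0: W0.I0
cycle 1: W0.I1
cycle 2: W1.I0
cycle 3: W1.I1
cycle 4: idle
cycle 5: idle
cycle 6: idle
cycle 7: W0.I2
cycle 8: W0.I3
cycle 9: W0.I4
cycle 10: W0.I5
cycle 11: W0.I6
cycle 12: W0.I7
cycle 13: W1.I2

Answer: 14 cycles, utilization 11/14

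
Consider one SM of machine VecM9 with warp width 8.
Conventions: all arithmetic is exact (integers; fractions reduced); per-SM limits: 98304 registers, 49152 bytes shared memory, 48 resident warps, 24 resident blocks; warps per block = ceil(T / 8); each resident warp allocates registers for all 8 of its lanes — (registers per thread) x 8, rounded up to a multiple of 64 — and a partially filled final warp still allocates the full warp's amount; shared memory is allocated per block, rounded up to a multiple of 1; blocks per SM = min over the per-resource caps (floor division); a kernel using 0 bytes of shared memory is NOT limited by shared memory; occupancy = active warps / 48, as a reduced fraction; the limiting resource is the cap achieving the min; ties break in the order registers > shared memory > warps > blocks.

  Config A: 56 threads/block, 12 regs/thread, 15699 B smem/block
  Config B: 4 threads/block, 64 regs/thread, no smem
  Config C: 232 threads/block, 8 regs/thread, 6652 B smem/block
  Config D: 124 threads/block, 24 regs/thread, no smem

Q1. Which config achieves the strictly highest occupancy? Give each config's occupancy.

occupancies: A 7/16, B 1/2, C 29/48, D 1

Answer: D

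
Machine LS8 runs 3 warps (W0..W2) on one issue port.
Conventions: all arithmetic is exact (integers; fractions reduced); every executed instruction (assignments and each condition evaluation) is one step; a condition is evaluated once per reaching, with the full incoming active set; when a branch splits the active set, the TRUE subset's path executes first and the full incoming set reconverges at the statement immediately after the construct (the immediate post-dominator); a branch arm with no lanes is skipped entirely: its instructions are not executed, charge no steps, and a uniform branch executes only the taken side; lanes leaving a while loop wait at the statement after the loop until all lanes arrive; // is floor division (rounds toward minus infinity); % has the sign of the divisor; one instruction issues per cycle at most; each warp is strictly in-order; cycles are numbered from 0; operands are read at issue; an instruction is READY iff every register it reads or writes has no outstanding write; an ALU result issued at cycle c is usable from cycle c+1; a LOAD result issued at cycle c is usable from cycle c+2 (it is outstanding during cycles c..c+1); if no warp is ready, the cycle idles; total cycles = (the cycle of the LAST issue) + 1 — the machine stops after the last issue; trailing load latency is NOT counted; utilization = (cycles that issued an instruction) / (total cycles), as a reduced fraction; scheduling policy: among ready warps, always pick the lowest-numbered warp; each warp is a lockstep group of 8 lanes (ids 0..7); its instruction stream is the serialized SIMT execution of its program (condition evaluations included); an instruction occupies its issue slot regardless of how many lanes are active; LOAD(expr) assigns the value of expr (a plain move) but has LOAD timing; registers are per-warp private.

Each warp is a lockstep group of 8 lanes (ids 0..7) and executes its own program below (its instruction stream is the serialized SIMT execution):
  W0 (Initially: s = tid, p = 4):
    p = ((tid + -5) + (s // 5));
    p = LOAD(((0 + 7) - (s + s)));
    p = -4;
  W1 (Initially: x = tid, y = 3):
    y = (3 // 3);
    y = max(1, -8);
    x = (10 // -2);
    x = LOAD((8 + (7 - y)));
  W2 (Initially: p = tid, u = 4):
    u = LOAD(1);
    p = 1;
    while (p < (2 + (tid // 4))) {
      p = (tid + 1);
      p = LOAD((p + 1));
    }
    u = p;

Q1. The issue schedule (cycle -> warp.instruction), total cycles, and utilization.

cycle 0: W0.I0
cycle 1: W0.I1
cycle 2: W1.I0
cycle 3: W0.I2
cycle 4: W1.I1
cycle 5: W1.I2
cycle 6: W1.I3
cycle 7: W2.I0
cycle 8: W2.I1
cycle 9: W2.I2
cycle 10: W2.I3
cycle 11: W2.I4
cycle 12: idle
cycle 13: W2.I5
cycle 14: W2.I6

Answer: 15 cycles, utilization 14/15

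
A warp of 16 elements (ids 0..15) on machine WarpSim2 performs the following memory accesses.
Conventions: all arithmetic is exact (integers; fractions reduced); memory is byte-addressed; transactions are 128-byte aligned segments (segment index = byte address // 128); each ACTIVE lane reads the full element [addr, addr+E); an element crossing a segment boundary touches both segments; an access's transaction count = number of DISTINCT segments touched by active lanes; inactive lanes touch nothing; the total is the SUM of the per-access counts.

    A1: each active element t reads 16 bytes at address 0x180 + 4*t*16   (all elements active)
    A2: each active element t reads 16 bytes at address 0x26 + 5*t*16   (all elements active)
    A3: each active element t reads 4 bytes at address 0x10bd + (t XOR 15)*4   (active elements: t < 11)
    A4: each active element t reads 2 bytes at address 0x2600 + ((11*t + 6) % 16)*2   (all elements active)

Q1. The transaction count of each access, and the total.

A1: 8 transactions
A2: 10 transactions
A3: 1 transaction
A4: 1 transaction

Answer: 8,10,1,1; total 20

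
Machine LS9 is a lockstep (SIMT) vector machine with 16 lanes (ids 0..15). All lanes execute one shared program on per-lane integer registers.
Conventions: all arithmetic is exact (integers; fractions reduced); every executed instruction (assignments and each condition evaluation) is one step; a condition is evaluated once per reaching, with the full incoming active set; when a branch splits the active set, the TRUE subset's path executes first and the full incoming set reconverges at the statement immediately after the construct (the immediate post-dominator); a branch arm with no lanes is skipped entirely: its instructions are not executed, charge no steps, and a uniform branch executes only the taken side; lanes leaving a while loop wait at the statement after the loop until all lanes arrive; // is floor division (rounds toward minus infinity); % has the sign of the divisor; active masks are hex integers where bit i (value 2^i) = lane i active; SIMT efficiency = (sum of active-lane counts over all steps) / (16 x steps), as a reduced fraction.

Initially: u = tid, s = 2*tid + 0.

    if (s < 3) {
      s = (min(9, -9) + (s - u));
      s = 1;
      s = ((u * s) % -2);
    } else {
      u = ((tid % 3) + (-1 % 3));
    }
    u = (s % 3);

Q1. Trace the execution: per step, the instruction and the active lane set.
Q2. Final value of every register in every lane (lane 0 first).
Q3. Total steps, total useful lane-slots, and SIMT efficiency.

step 0: eval (s < 3)                 0xffff
step 1: s <- (min(9, -9) + (s - u))  0x0003
step 2: s <- 1                       0x0003
step 3: s <- ((u * s) % -2)          0x0003
step 4: u <- ((tid % 3) + (-1 % 3))  0xfffc
step 5: u <- (s % 3)                 0xffff

Answer: 6 steps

u: 0,2,1,0,2,1,0,2,1,0,2,1,0,2,1,0
s: 0,-1,4,6,8,10,12,14,16,18,20,22,24,26,28,30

steps = 6; useful = 52; efficiency = 52/96 = 13/24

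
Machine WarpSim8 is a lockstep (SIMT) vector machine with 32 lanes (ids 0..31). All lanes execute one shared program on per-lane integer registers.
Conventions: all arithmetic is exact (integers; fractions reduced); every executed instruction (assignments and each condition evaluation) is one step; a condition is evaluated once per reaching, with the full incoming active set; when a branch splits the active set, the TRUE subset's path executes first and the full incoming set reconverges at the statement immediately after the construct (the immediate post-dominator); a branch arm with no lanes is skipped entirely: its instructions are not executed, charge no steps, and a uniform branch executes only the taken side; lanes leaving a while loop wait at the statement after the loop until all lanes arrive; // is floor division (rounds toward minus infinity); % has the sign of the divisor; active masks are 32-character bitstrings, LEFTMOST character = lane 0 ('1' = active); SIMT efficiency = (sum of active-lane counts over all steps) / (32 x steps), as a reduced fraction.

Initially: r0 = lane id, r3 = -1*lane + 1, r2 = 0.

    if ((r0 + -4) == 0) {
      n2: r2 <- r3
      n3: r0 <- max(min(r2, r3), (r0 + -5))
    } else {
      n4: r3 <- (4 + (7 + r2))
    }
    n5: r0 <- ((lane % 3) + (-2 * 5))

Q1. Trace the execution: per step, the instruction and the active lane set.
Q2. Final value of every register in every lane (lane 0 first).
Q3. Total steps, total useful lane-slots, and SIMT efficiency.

step 0: eval ((r0 + -4) == 0)        11111111111111111111111111111111
step 1: r2 <- r3                     00001000000000000000000000000000
step 2: r0 <- max(min(r2, r3), (r0 + -5)) 00001000000000000000000000000000
step 3: r3 <- (4 + (7 + r2))         11110111111111111111111111111111
step 4: r0 <- ((lane % 3) + (-2 * 5)) 11111111111111111111111111111111

Answer: 5 steps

r0: -10,-9,-8,-10,-9,-8,-10,-9,-8,-10,-9,-8,-10,-9,-8,-10,-9,-8,-10,-9,-8,-10,-9,-8,-10,-9,-8,-10,-9,-8,-10,-9
r3: 11,11,11,11,-3,11,11,11,11,11,11,11,11,11,11,11,11,11,11,11,11,11,11,11,11,11,11,11,11,11,11,11
r2: 0,0,0,0,-3,0,0,0,0,0,0,0,0,0,0,0,0,0,0,0,0,0,0,0,0,0,0,0,0,0,0,0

steps = 5; useful = 97; efficiency = 97/160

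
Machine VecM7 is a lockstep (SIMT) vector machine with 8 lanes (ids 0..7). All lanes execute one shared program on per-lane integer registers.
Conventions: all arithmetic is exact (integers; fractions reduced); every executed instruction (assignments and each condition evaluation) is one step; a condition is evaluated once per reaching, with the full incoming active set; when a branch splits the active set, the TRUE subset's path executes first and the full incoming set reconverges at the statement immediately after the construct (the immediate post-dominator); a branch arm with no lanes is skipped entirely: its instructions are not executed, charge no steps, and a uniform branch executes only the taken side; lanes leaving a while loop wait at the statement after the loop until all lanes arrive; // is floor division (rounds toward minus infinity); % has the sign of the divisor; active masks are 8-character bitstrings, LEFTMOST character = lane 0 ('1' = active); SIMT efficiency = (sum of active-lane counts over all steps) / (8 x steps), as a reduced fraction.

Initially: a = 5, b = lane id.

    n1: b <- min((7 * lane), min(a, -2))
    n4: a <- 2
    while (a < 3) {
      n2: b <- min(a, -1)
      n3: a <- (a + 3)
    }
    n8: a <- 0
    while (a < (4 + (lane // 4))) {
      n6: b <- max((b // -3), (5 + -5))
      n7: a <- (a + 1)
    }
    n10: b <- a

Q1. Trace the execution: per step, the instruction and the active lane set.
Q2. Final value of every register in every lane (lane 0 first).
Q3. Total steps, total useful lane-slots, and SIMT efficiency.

step 0: b <- min((7 * lane), min(a, -2)) 11111111
step 1: a <- 2                       11111111
step 2: eval (a < 3)                 11111111
step 3: b <- min(a, -1)              11111111
step 4: a <- (a + 3)                 11111111
step 5: eval (a < 3)                 11111111
step 6: a <- 0                       11111111
step 7: eval (a < (4 + (lane // 4))) 11111111
step 8: b <- max((b // -3), (5 + -5)) 11111111
step 9: a <- (a + 1)                 11111111
step 10: eval (a < (4 + (lane // 4))) 11111111
step 11: b <- max((b // -3), (5 + -5)) 11111111
step 12: a <- (a + 1)                 11111111
step 13: eval (a < (4 + (lane // 4))) 11111111
step 14: b <- max((b // -3), (5 + -5)) 11111111
step 15: a <- (a + 1)                 11111111
step 16: eval (a < (4 + (lane // 4))) 11111111
step 17: b <- max((b // -3), (5 + -5)) 11111111
step 18: a <- (a + 1)                 11111111
step 19: eval (a < (4 + (lane // 4))) 11111111
step 20: b <- max((b // -3), (5 + -5)) 00001111
step 21: a <- (a + 1)                 00001111
step 22: eval (a < (4 + (lane // 4))) 00001111
step 23: b <- a                       11111111

Answer: 24 steps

a: 4,4,4,4,5,5,5,5
b: 4,4,4,4,5,5,5,5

steps = 24; useful = 180; efficiency = 180/192 = 15/16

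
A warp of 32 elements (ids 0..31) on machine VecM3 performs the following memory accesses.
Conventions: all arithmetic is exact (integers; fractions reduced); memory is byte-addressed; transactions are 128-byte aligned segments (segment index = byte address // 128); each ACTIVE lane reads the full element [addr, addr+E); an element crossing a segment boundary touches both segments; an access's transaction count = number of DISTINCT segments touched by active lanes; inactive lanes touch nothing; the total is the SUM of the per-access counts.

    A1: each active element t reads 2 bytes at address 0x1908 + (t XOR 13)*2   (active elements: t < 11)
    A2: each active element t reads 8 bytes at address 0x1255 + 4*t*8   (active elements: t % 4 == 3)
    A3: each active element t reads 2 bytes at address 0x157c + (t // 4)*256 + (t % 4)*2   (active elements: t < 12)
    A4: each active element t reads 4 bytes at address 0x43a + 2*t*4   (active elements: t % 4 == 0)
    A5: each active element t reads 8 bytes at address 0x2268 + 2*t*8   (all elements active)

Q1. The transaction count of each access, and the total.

A1: 1 transaction
A2: 8 transactions
A3: 6 transactions
A4: 3 transactions
A5: 5 transactions

Answer: 1,8,6,3,5; total 23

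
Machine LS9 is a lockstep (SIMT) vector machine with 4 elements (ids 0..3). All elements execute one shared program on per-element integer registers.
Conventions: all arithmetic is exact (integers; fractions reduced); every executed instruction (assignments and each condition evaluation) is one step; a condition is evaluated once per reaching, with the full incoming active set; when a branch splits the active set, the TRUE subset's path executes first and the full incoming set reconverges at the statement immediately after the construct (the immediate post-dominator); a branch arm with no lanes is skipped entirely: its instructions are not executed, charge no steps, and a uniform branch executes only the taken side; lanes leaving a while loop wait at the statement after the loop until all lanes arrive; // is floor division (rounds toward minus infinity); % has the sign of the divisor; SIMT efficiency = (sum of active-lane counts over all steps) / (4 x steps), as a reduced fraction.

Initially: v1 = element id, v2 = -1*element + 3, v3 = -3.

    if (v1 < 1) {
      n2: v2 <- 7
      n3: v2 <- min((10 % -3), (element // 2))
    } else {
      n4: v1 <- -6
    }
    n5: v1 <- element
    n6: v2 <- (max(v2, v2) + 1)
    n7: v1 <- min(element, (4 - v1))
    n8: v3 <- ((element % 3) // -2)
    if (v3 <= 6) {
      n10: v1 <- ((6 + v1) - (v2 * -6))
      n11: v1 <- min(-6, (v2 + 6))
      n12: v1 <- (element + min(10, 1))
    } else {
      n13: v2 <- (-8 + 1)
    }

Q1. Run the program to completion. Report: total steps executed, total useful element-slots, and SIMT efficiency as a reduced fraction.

Answer: 12 steps, 41 useful, 41/48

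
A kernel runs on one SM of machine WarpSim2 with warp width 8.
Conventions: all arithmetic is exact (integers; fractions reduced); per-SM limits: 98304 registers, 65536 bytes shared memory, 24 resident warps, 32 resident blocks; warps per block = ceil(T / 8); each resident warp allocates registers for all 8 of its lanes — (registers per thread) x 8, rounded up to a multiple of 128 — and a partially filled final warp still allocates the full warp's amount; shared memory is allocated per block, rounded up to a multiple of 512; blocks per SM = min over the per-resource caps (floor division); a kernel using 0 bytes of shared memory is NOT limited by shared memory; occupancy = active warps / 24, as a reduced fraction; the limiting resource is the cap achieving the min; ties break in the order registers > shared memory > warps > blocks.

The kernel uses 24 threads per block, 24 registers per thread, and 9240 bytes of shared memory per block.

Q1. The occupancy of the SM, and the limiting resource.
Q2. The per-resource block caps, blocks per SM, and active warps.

Answer: occupancy 3/4, limited by shared memory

registers: 128 blocks
shared memory: 6 blocks
warps: 8 blocks
blocks: 32 blocks

Answer: 6 blocks, 18 active warps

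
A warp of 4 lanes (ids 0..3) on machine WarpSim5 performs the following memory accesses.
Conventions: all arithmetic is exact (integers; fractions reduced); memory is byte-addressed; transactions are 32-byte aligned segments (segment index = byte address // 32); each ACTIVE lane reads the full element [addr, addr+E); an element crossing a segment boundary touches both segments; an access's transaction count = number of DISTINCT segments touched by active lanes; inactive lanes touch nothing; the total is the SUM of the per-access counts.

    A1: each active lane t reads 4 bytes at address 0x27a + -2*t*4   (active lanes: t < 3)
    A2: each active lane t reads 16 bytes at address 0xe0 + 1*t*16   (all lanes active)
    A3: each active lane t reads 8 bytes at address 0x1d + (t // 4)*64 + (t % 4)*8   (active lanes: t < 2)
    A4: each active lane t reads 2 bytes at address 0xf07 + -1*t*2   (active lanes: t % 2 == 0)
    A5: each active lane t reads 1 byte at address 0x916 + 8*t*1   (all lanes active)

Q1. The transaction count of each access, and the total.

A1: 1 transaction
A2: 2 transactions
A3: 2 transactions
A4: 1 transaction
A5: 2 transactions

Answer: 1,2,2,1,2; total 8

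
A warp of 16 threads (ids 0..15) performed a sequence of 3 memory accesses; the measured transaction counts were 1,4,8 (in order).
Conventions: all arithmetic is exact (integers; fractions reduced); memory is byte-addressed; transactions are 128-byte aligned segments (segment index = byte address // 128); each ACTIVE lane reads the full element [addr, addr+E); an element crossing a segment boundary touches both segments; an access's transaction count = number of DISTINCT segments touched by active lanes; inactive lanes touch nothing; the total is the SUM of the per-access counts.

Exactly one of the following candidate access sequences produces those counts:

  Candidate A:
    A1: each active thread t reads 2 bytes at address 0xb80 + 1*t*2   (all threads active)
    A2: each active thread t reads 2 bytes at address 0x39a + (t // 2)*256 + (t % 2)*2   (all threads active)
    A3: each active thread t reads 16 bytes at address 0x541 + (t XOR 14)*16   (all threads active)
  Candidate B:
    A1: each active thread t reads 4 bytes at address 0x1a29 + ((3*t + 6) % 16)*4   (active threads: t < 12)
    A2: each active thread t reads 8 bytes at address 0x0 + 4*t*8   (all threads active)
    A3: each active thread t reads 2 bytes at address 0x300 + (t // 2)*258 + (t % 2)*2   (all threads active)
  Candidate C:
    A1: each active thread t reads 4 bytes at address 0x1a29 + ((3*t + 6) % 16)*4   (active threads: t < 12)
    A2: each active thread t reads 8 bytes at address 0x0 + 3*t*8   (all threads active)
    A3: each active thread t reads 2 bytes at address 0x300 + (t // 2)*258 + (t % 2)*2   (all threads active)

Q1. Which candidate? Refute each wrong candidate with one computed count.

A: A2 gives 8 transactions, not 4
C: A2 gives 3 transactions, not 4
B: all counts match (1,4,8)

Answer: B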